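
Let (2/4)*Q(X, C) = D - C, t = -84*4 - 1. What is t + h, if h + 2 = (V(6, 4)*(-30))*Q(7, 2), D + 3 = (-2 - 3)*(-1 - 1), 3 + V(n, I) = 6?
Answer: -1239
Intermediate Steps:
V(n, I) = 3 (V(n, I) = -3 + 6 = 3)
t = -337 (t = -336 - 1 = -337)
D = 7 (D = -3 + (-2 - 3)*(-1 - 1) = -3 - 5*(-2) = -3 + 10 = 7)
Q(X, C) = 14 - 2*C (Q(X, C) = 2*(7 - C) = 14 - 2*C)
h = -902 (h = -2 + (3*(-30))*(14 - 2*2) = -2 - 90*(14 - 4) = -2 - 90*10 = -2 - 900 = -902)
t + h = -337 - 902 = -1239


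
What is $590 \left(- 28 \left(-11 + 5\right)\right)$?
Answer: $99120$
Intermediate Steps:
$590 \left(- 28 \left(-11 + 5\right)\right) = 590 \left(\left(-28\right) \left(-6\right)\right) = 590 \cdot 168 = 99120$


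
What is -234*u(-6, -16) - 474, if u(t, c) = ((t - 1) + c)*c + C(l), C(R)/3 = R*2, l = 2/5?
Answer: -435738/5 ≈ -87148.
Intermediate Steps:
l = ⅖ (l = 2*(⅕) = ⅖ ≈ 0.40000)
C(R) = 6*R (C(R) = 3*(R*2) = 3*(2*R) = 6*R)
u(t, c) = 12/5 + c*(-1 + c + t) (u(t, c) = ((t - 1) + c)*c + 6*(⅖) = ((-1 + t) + c)*c + 12/5 = (-1 + c + t)*c + 12/5 = c*(-1 + c + t) + 12/5 = 12/5 + c*(-1 + c + t))
-234*u(-6, -16) - 474 = -234*(12/5 + (-16)² - 1*(-16) - 16*(-6)) - 474 = -234*(12/5 + 256 + 16 + 96) - 474 = -234*1852/5 - 474 = -433368/5 - 474 = -435738/5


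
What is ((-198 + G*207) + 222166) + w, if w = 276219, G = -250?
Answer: 446437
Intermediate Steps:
((-198 + G*207) + 222166) + w = ((-198 - 250*207) + 222166) + 276219 = ((-198 - 51750) + 222166) + 276219 = (-51948 + 222166) + 276219 = 170218 + 276219 = 446437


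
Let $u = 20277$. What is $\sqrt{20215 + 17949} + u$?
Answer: $20277 + 2 \sqrt{9541} \approx 20472.0$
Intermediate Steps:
$\sqrt{20215 + 17949} + u = \sqrt{20215 + 17949} + 20277 = \sqrt{38164} + 20277 = 2 \sqrt{9541} + 20277 = 20277 + 2 \sqrt{9541}$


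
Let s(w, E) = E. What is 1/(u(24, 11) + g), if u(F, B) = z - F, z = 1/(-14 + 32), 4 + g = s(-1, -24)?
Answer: -18/935 ≈ -0.019251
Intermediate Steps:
g = -28 (g = -4 - 24 = -28)
z = 1/18 ≈ 0.055556
u(F, B) = 1/18 - F
1/(u(24, 11) + g) = 1/((1/18 - 1*24) - 28) = 1/((1/18 - 24) - 28) = 1/(-431/18 - 28) = 1/(-935/18) = -18/935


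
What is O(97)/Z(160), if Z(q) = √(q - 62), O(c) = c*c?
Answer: 9409*√2/14 ≈ 950.45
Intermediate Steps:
O(c) = c²
Z(q) = √(-62 + q)
O(97)/Z(160) = 97²/(√(-62 + 160)) = 9409/(√98) = 9409/((7*√2)) = 9409*(√2/14) = 9409*√2/14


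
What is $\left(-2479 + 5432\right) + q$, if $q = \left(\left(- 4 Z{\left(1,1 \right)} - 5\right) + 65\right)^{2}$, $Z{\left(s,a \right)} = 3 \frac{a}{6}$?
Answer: $6317$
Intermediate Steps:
$Z{\left(s,a \right)} = \frac{a}{2}$ ($Z{\left(s,a \right)} = 3 a \frac{1}{6} = 3 \frac{a}{6} = \frac{a}{2}$)
$q = 3364$ ($q = \left(\left(- 4 \cdot \frac{1}{2} \cdot 1 - 5\right) + 65\right)^{2} = \left(\left(\left(-4\right) \frac{1}{2} - 5\right) + 65\right)^{2} = \left(\left(-2 - 5\right) + 65\right)^{2} = \left(-7 + 65\right)^{2} = 58^{2} = 3364$)
$\left(-2479 + 5432\right) + q = \left(-2479 + 5432\right) + 3364 = 2953 + 3364 = 6317$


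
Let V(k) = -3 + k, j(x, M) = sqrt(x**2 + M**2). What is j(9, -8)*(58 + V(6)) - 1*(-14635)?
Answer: 14635 + 61*sqrt(145) ≈ 15370.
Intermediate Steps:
j(x, M) = sqrt(M**2 + x**2)
j(9, -8)*(58 + V(6)) - 1*(-14635) = sqrt((-8)**2 + 9**2)*(58 + (-3 + 6)) - 1*(-14635) = sqrt(64 + 81)*(58 + 3) + 14635 = sqrt(145)*61 + 14635 = 61*sqrt(145) + 14635 = 14635 + 61*sqrt(145)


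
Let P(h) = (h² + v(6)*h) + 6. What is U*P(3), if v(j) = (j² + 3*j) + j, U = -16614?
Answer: -3239730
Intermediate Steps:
v(j) = j² + 4*j
P(h) = 6 + h² + 60*h (P(h) = (h² + (6*(4 + 6))*h) + 6 = (h² + (6*10)*h) + 6 = (h² + 60*h) + 6 = 6 + h² + 60*h)
U*P(3) = -16614*(6 + 3² + 60*3) = -16614*(6 + 9 + 180) = -16614*195 = -3239730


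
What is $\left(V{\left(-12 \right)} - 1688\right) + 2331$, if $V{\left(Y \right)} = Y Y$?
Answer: $787$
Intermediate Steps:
$V{\left(Y \right)} = Y^{2}$
$\left(V{\left(-12 \right)} - 1688\right) + 2331 = \left(\left(-12\right)^{2} - 1688\right) + 2331 = \left(144 - 1688\right) + 2331 = -1544 + 2331 = 787$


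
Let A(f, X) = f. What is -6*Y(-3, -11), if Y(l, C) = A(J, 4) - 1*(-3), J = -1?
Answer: -12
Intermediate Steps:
Y(l, C) = 2 (Y(l, C) = -1 - 1*(-3) = -1 + 3 = 2)
-6*Y(-3, -11) = -6*2 = -12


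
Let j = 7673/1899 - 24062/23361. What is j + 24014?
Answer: 355151855587/14787513 ≈ 24017.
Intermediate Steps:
j = 44518405/14787513 (j = 7673*(1/1899) - 24062*1/23361 = 7673/1899 - 24062/23361 = 44518405/14787513 ≈ 3.0105)
j + 24014 = 44518405/14787513 + 24014 = 355151855587/14787513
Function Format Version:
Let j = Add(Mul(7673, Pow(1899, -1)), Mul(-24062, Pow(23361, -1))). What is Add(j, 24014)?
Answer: Rational(355151855587, 14787513) ≈ 24017.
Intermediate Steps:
j = Rational(44518405, 14787513) (j = Add(Mul(7673, Rational(1, 1899)), Mul(-24062, Rational(1, 23361))) = Add(Rational(7673, 1899), Rational(-24062, 23361)) = Rational(44518405, 14787513) ≈ 3.0105)
Add(j, 24014) = Add(Rational(44518405, 14787513), 24014) = Rational(355151855587, 14787513)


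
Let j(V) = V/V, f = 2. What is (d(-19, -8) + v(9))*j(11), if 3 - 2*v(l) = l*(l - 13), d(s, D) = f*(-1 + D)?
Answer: 3/2 ≈ 1.5000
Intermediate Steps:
d(s, D) = -2 + 2*D (d(s, D) = 2*(-1 + D) = -2 + 2*D)
v(l) = 3/2 - l*(-13 + l)/2 (v(l) = 3/2 - l*(l - 13)/2 = 3/2 - l*(-13 + l)/2)
j(V) = 1
(d(-19, -8) + v(9))*j(11) = ((-2 + 2*(-8)) + (3/2 - 1/2*9**2 + (13/2)*9))*1 = ((-2 - 16) + (3/2 - 1/2*81 + 117/2))*1 = (-18 + (3/2 - 81/2 + 117/2))*1 = (-18 + 39/2)*1 = (3/2)*1 = 3/2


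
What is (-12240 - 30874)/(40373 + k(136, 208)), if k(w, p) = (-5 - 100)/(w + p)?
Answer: -14831216/13888207 ≈ -1.0679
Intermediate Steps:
k(w, p) = -105/(p + w)
(-12240 - 30874)/(40373 + k(136, 208)) = (-12240 - 30874)/(40373 - 105/(208 + 136)) = -43114/(40373 - 105/344) = -43114/13888207/344 = -43114*344/13888207 = -14831216/13888207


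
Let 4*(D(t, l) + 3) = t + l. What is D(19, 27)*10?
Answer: 85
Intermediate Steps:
D(t, l) = -3 + l/4 + t/4 (D(t, l) = -3 + (t + l)/4 = -3 + (l + t)/4 = -3 + (l/4 + t/4) = -3 + l/4 + t/4)
D(19, 27)*10 = (-3 + (¼)*27 + (¼)*19)*10 = (-3 + 27/4 + 19/4)*10 = (17/2)*10 = 85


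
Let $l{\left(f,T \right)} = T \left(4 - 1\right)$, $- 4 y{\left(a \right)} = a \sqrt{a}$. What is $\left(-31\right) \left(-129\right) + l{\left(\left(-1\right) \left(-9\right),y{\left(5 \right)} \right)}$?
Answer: $3999 - \frac{15 \sqrt{5}}{4} \approx 3990.6$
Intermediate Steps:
$y{\left(a \right)} = - \frac{a^{\frac{3}{2}}}{4}$ ($y{\left(a \right)} = - \frac{a \sqrt{a}}{4} = - \frac{a^{\frac{3}{2}}}{4}$)
$l{\left(f,T \right)} = 3 T$ ($l{\left(f,T \right)} = T 3 = 3 T$)
$\left(-31\right) \left(-129\right) + l{\left(\left(-1\right) \left(-9\right),y{\left(5 \right)} \right)} = \left(-31\right) \left(-129\right) + 3 \left(- \frac{5^{\frac{3}{2}}}{4}\right) = 3999 + 3 \left(- \frac{5 \sqrt{5}}{4}\right) = 3999 - \frac{15 \sqrt{5}}{4}$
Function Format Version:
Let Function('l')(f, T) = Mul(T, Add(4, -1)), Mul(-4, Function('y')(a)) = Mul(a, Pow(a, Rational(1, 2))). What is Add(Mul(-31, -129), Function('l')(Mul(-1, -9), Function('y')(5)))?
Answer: Add(3999, Mul(Rational(-15, 4), Pow(5, Rational(1, 2)))) ≈ 3990.6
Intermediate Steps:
Function('y')(a) = Mul(Rational(-1, 4), Pow(a, Rational(3, 2))) (Function('y')(a) = Mul(Rational(-1, 4), Mul(a, Pow(a, Rational(1, 2)))) = Mul(Rational(-1, 4), Pow(a, Rational(3, 2))))
Function('l')(f, T) = Mul(3, T) (Function('l')(f, T) = Mul(T, 3) = Mul(3, T))
Add(Mul(-31, -129), Function('l')(Mul(-1, -9), Function('y')(5))) = Add(Mul(-31, -129), Mul(3, Mul(Rational(-1, 4), Pow(5, Rational(3, 2))))) = Add(3999, Mul(3, Mul(Rational(-1, 4), Mul(5, Pow(5, Rational(1, 2)))))) = Add(3999, Mul(3, Mul(Rational(-5, 4), Pow(5, Rational(1, 2))))) = Add(3999, Mul(Rational(-15, 4), Pow(5, Rational(1, 2))))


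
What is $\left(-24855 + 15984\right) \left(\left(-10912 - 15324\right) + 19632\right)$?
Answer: $58584084$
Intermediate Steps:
$\left(-24855 + 15984\right) \left(\left(-10912 - 15324\right) + 19632\right) = - 8871 \left(\left(-10912 - 15324\right) + 19632\right) = - 8871 \left(-26236 + 19632\right) = \left(-8871\right) \left(-6604\right) = 58584084$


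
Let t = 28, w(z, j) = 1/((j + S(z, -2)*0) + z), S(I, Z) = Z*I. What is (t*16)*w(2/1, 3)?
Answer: 448/5 ≈ 89.600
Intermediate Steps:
S(I, Z) = I*Z
w(z, j) = 1/(j + z) (w(z, j) = 1/((j + (z*(-2))*0) + z) = 1/((j - 2*z*0) + z) = 1/((j + 0) + z) = 1/(j + z))
(t*16)*w(2/1, 3) = (28*16)/(3 + 2/1) = 448/(3 + 2*1) = 448/(3 + 2) = 448/5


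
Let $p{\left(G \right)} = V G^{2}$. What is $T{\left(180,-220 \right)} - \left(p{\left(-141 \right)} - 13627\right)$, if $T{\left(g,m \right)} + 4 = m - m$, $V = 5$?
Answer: $-85782$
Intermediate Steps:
$p{\left(G \right)} = 5 G^{2}$
$T{\left(g,m \right)} = -4$ ($T{\left(g,m \right)} = -4 + \left(m - m\right) = -4 + 0 = -4$)
$T{\left(180,-220 \right)} - \left(p{\left(-141 \right)} - 13627\right) = -4 - \left(5 \left(-141\right)^{2} - 13627\right) = -4 - \left(5 \cdot 19881 - 13627\right) = -4 - \left(99405 - 13627\right) = -4 - 85778 = -85782$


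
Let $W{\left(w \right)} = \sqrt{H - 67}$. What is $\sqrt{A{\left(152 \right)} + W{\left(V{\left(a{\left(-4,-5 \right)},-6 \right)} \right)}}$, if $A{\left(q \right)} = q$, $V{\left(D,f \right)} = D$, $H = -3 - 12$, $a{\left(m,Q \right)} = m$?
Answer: $\sqrt{152 + i \sqrt{82}} \approx 12.334 + 0.36708 i$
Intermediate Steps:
$H = -15$ ($H = -3 - 12 = -15$)
$W{\left(w \right)} = i \sqrt{82}$ ($W{\left(w \right)} = \sqrt{-15 - 67} = \sqrt{-82} = i \sqrt{82}$)
$\sqrt{A{\left(152 \right)} + W{\left(V{\left(a{\left(-4,-5 \right)},-6 \right)} \right)}} = \sqrt{152 + i \sqrt{82}}$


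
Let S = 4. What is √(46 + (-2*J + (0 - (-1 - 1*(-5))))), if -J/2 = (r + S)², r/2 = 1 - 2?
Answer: √58 ≈ 7.6158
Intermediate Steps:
r = -2 (r = 2*(1 - 2) = 2*(-1) = -2)
J = -8 (J = -2*(-2 + 4)² = -2*2² = -2*4 = -8)
√(46 + (-2*J + (0 - (-1 - 1*(-5))))) = √(46 + (-2*(-8) + (0 - (-1 - 1*(-5))))) = √(46 + (16 + (0 - (-1 + 5)))) = √(46 + (16 + (0 - 1*4))) = √(46 + (16 + (0 - 4))) = √(46 + (16 - 4)) = √(46 + 12) = √58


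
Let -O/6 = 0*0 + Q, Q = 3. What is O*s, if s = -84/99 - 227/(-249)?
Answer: -1038/913 ≈ -1.1369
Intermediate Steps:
s = 173/2739 (s = -84*1/99 - 227*(-1/249) = -28/33 + 227/249 = 173/2739 ≈ 0.063162)
O = -18 (O = -6*(0*0 + 3) = -6*(0 + 3) = -6*3 = -18)
O*s = -18*173/2739 = -1038/913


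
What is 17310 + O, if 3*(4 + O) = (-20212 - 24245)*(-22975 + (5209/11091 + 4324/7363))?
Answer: 27803663279008954/81663033 ≈ 3.4047e+8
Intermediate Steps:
O = 27802249691907724/81663033 (O = -4 + ((-20212 - 24245)*(-22975 + (5209/11091 + 4324/7363)))/3 = -4 + (-44457*(-22975 + (5209*(1/11091) + 4324*(1/7363))))/3 = -4 + (-44457*(-22975 + (5209/11091 + 4324/7363)))/3 = -4 + (-44457*(-22975 + 86311351/81663033))/3 = -4 + (-44457*(-1876121871824/81663033))/3 = -4 + (1/3)*(27802250018559856/27221011) = -4 + 27802250018559856/81663033 = 27802249691907724/81663033 ≈ 3.4045e+8)
17310 + O = 17310 + 27802249691907724/81663033 = 27803663279008954/81663033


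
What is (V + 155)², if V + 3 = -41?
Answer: 12321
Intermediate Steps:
V = -44 (V = -3 - 41 = -44)
(V + 155)² = (-44 + 155)² = 111² = 12321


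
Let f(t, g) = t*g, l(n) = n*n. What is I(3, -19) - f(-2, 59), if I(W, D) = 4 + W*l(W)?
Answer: 149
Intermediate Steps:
l(n) = n²
I(W, D) = 4 + W³ (I(W, D) = 4 + W*W² = 4 + W³)
f(t, g) = g*t
I(3, -19) - f(-2, 59) = (4 + 3³) - 59*(-2) = (4 + 27) - 1*(-118) = 31 + 118 = 149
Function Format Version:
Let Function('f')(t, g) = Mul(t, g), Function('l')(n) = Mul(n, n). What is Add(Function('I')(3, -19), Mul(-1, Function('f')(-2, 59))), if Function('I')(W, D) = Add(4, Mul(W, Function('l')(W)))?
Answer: 149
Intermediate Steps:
Function('l')(n) = Pow(n, 2)
Function('I')(W, D) = Add(4, Pow(W, 3)) (Function('I')(W, D) = Add(4, Mul(W, Pow(W, 2))) = Add(4, Pow(W, 3)))
Function('f')(t, g) = Mul(g, t)
Add(Function('I')(3, -19), Mul(-1, Function('f')(-2, 59))) = Add(Add(4, Pow(3, 3)), Mul(-1, Mul(59, -2))) = Add(Add(4, 27), Mul(-1, -118)) = Add(31, 118) = 149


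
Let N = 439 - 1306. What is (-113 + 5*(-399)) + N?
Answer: -2975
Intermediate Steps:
N = -867
(-113 + 5*(-399)) + N = (-113 + 5*(-399)) - 867 = (-113 - 1995) - 867 = -2108 - 867 = -2975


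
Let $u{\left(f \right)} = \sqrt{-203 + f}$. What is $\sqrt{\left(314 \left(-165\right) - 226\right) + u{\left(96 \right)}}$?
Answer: $\sqrt{-52036 + i \sqrt{107}} \approx 0.023 + 228.11 i$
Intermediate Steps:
$\sqrt{\left(314 \left(-165\right) - 226\right) + u{\left(96 \right)}} = \sqrt{\left(314 \left(-165\right) - 226\right) + \sqrt{-203 + 96}} = \sqrt{\left(-51810 - 226\right) + \sqrt{-107}} = \sqrt{-52036 + i \sqrt{107}}$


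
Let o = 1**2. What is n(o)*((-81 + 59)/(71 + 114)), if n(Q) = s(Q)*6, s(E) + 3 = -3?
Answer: 792/185 ≈ 4.2811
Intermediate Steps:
s(E) = -6 (s(E) = -3 - 3 = -6)
o = 1
n(Q) = -36 (n(Q) = -6*6 = -36)
n(o)*((-81 + 59)/(71 + 114)) = -36*(-81 + 59)/(71 + 114) = -(-792)/185 = -36*(-22/185) = 792/185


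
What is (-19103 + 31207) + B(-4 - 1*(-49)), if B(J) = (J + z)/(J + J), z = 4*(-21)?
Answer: 363107/30 ≈ 12104.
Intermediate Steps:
z = -84
B(J) = (-84 + J)/(2*J) (B(J) = (J - 84)/(J + J) = (-84 + J)/((2*J)) = (-84 + J)*(1/(2*J)) = (-84 + J)/(2*J))
(-19103 + 31207) + B(-4 - 1*(-49)) = (-19103 + 31207) + (-84 + (-4 - 1*(-49)))/(2*(-4 - 1*(-49))) = 12104 + (-84 + (-4 + 49))/(2*(-4 + 49)) = 12104 + (1/2)*(-84 + 45)/45 = 12104 + (1/2)*(1/45)*(-39) = 12104 - 13/30 = 363107/30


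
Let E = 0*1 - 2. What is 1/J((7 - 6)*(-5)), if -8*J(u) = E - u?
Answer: -8/3 ≈ -2.6667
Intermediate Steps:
E = -2 (E = 0 - 2 = -2)
J(u) = ¼ + u/8 (J(u) = -(-2 - u)/8 = ¼ + u/8)
1/J((7 - 6)*(-5)) = 1/(¼ + ((7 - 6)*(-5))/8) = 1/(¼ + (1*(-5))/8) = 1/(¼ + (⅛)*(-5)) = 1/(¼ - 5/8) = 1/(-3/8) = -8/3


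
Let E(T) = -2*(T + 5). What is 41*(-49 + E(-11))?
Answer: -1517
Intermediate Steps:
E(T) = -10 - 2*T (E(T) = -2*(5 + T) = -10 - 2*T)
41*(-49 + E(-11)) = 41*(-49 + (-10 - 2*(-11))) = 41*(-49 + (-10 + 22)) = 41*(-49 + 12) = 41*(-37) = -1517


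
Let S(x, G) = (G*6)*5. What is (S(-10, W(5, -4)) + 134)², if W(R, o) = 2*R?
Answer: 188356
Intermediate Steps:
S(x, G) = 30*G (S(x, G) = (6*G)*5 = 30*G)
(S(-10, W(5, -4)) + 134)² = (30*(2*5) + 134)² = (30*10 + 134)² = (300 + 134)² = 434² = 188356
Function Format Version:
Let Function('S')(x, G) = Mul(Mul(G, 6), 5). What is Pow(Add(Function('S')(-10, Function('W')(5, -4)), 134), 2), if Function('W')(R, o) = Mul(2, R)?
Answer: 188356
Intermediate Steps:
Function('S')(x, G) = Mul(30, G) (Function('S')(x, G) = Mul(Mul(6, G), 5) = Mul(30, G))
Pow(Add(Function('S')(-10, Function('W')(5, -4)), 134), 2) = Pow(Add(Mul(30, Mul(2, 5)), 134), 2) = Pow(Add(Mul(30, 10), 134), 2) = Pow(Add(300, 134), 2) = Pow(434, 2) = 188356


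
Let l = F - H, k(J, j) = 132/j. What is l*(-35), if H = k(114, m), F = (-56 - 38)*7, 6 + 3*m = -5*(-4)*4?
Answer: 859040/37 ≈ 23217.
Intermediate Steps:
m = 74/3 (m = -2 + (-5*(-4)*4)/3 = -2 + (20*4)/3 = -2 + (1/3)*80 = -2 + 80/3 = 74/3 ≈ 24.667)
F = -658 (F = -94*7 = -658)
H = 198/37 (H = 132/(74/3) = 132*(3/74) = 198/37 ≈ 5.3513)
l = -24544/37 (l = -658 - 1*198/37 = -658 - 198/37 = -24544/37 ≈ -663.35)
l*(-35) = -24544/37*(-35) = 859040/37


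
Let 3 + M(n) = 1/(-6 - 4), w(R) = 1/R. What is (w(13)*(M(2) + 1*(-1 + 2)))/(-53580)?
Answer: 7/2321800 ≈ 3.0149e-6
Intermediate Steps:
M(n) = -31/10 (M(n) = -3 + 1/(-6 - 4) = -3 + 1/(-10) = -3 - ⅒ = -31/10)
(w(13)*(M(2) + 1*(-1 + 2)))/(-53580) = ((-31/10 + 1*(-1 + 2))/13)/(-53580) = ((-31/10 + 1*1)/13)*(-1/53580) = ((-31/10 + 1)/13)*(-1/53580) = ((1/13)*(-21/10))*(-1/53580) = -21/130*(-1/53580) = 7/2321800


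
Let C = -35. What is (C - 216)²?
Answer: 63001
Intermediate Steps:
(C - 216)² = (-35 - 216)² = (-251)² = 63001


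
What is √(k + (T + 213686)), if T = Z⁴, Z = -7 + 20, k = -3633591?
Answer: 12*I*√23551 ≈ 1841.6*I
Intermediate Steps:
Z = 13
T = 28561 (T = 13⁴ = 28561)
√(k + (T + 213686)) = √(-3633591 + (28561 + 213686)) = √(-3633591 + 242247) = √(-3391344) = 12*I*√23551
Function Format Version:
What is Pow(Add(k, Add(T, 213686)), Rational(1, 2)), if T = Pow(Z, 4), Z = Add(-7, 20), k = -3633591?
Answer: Mul(12, I, Pow(23551, Rational(1, 2))) ≈ Mul(1841.6, I)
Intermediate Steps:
Z = 13
T = 28561 (T = Pow(13, 4) = 28561)
Pow(Add(k, Add(T, 213686)), Rational(1, 2)) = Pow(Add(-3633591, Add(28561, 213686)), Rational(1, 2)) = Pow(Add(-3633591, 242247), Rational(1, 2)) = Pow(-3391344, Rational(1, 2)) = Mul(12, I, Pow(23551, Rational(1, 2)))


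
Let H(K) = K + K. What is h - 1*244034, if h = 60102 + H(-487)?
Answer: -184906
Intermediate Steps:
H(K) = 2*K
h = 59128 (h = 60102 + 2*(-487) = 60102 - 974 = 59128)
h - 1*244034 = 59128 - 1*244034 = 59128 - 244034 = -184906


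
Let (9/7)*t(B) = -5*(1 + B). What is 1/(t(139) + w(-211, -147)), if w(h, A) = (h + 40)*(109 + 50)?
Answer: -9/249601 ≈ -3.6058e-5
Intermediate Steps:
w(h, A) = 6360 + 159*h (w(h, A) = (40 + h)*159 = 6360 + 159*h)
t(B) = -35/9 - 35*B/9 (t(B) = 7*(-5*(1 + B))/9 = 7*(-5 - 5*B)/9 = -35/9 - 35*B/9)
1/(t(139) + w(-211, -147)) = 1/((-35/9 - 35/9*139) + (6360 + 159*(-211))) = 1/((-35/9 - 4865/9) + (6360 - 33549)) = 1/(-4900/9 - 27189) = 1/(-249601/9) = -9/249601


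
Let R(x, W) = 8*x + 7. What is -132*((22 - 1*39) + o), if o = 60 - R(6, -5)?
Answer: 1584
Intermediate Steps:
R(x, W) = 7 + 8*x
o = 5 (o = 60 - (7 + 8*6) = 60 - (7 + 48) = 60 - 1*55 = 60 - 55 = 5)
-132*((22 - 1*39) + o) = -132*((22 - 1*39) + 5) = -132*((22 - 39) + 5) = -132*(-17 + 5) = -132*(-12) = 1584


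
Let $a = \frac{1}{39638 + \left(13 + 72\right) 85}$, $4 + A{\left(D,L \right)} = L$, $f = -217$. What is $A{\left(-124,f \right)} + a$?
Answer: $- \frac{10356722}{46863} \approx -221.0$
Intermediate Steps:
$A{\left(D,L \right)} = -4 + L$
$a = \frac{1}{46863}$ ($a = \frac{1}{39638 + 85 \cdot 85} = \frac{1}{39638 + 7225} = \frac{1}{46863} \approx 2.1339 \cdot 10^{-5}$)
$A{\left(-124,f \right)} + a = \left(-4 - 217\right) + \frac{1}{46863} = -221 + \frac{1}{46863} = - \frac{10356722}{46863}$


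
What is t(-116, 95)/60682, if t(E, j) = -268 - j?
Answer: -363/60682 ≈ -0.0059820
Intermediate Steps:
t(-116, 95)/60682 = (-268 - 1*95)/60682 = (-268 - 95)*(1/60682) = -363*1/60682 = -363/60682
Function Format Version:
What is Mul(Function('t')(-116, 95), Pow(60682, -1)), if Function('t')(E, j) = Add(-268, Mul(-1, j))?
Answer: Rational(-363, 60682) ≈ -0.0059820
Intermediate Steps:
Mul(Function('t')(-116, 95), Pow(60682, -1)) = Mul(Add(-268, Mul(-1, 95)), Pow(60682, -1)) = Mul(Add(-268, -95), Rational(1, 60682)) = Mul(-363, Rational(1, 60682)) = Rational(-363, 60682)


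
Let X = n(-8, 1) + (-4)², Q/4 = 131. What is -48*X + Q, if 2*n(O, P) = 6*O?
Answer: 908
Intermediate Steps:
Q = 524 (Q = 4*131 = 524)
n(O, P) = 3*O (n(O, P) = (6*O)/2 = 3*O)
X = -8 (X = 3*(-8) + (-4)² = -24 + 16 = -8)
-48*X + Q = -48*(-8) + 524 = 384 + 524 = 908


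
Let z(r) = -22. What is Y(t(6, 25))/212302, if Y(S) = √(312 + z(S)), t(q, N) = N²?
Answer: √290/212302 ≈ 8.0213e-5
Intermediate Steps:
Y(S) = √290 (Y(S) = √(312 - 22) = √290)
Y(t(6, 25))/212302 = √290/212302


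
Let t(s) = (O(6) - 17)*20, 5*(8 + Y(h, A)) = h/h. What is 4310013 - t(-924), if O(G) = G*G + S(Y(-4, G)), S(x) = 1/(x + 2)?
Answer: 124979457/29 ≈ 4.3096e+6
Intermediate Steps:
Y(h, A) = -39/5 (Y(h, A) = -8 + (h/h)/5 = -8 + (⅕)*1 = -8 + ⅕ = -39/5)
S(x) = 1/(2 + x)
O(G) = -5/29 + G² (O(G) = G*G + 1/(2 - 39/5) = G² + 1/(-29/5) = G² - 5/29 = -5/29 + G²)
t(s) = 10920/29 (t(s) = ((-5/29 + 6²) - 17)*20 = ((-5/29 + 36) - 17)*20 = (1039/29 - 17)*20 = (546/29)*20 = 10920/29)
4310013 - t(-924) = 4310013 - 1*10920/29 = 4310013 - 10920/29 = 124979457/29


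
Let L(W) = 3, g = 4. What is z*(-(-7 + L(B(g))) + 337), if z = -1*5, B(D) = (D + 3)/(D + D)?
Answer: -1705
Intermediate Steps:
B(D) = (3 + D)/(2*D) (B(D) = (3 + D)/((2*D)) = (3 + D)*(1/(2*D)) = (3 + D)/(2*D))
z = -5
z*(-(-7 + L(B(g))) + 337) = -5*(-(-7 + 3) + 337) = -5*(-1*(-4) + 337) = -5*(4 + 337) = -5*341 = -1705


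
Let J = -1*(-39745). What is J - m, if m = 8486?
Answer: 31259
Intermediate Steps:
J = 39745
J - m = 39745 - 1*8486 = 39745 - 8486 = 31259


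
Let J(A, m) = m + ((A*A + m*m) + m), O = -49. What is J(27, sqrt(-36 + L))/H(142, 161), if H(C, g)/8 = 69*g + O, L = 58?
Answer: 751/88480 + sqrt(22)/44240 ≈ 0.0085938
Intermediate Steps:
H(C, g) = -392 + 552*g (H(C, g) = 8*(69*g - 49) = 8*(-49 + 69*g) = -392 + 552*g)
J(A, m) = A**2 + m**2 + 2*m (J(A, m) = m + ((A**2 + m**2) + m) = m + (m + A**2 + m**2) = A**2 + m**2 + 2*m)
J(27, sqrt(-36 + L))/H(142, 161) = (27**2 + (sqrt(-36 + 58))**2 + 2*sqrt(-36 + 58))/(-392 + 552*161) = (729 + (sqrt(22))**2 + 2*sqrt(22))/(-392 + 88872) = (729 + 22 + 2*sqrt(22))/88480 = (751 + 2*sqrt(22))*(1/88480) = 751/88480 + sqrt(22)/44240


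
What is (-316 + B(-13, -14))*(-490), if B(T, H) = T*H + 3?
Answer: 64190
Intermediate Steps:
B(T, H) = 3 + H*T (B(T, H) = H*T + 3 = 3 + H*T)
(-316 + B(-13, -14))*(-490) = (-316 + (3 - 14*(-13)))*(-490) = (-316 + (3 + 182))*(-490) = (-316 + 185)*(-490) = -131*(-490) = 64190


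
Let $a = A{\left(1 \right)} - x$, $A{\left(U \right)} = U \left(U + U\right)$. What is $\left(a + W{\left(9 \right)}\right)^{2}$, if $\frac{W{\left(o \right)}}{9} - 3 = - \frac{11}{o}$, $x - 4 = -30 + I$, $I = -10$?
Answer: $2916$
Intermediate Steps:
$x = -36$ ($x = 4 - 40 = -36$)
$A{\left(U \right)} = 2 U^{2}$ ($A{\left(U \right)} = U 2 U = 2 U^{2}$)
$W{\left(o \right)} = 27 - \frac{99}{o}$ ($W{\left(o \right)} = 27 + 9 \left(- \frac{11}{o}\right) = 27 - \frac{99}{o}$)
$a = 38$ ($a = 2 \cdot 1^{2} - -36 = 2 \cdot 1 + 36 = 2 + 36 = 38$)
$\left(a + W{\left(9 \right)}\right)^{2} = \left(38 + \left(27 - \frac{99}{9}\right)\right)^{2} = \left(38 + \left(27 - 11\right)\right)^{2} = \left(38 + 16\right)^{2} = 54^{2} = 2916$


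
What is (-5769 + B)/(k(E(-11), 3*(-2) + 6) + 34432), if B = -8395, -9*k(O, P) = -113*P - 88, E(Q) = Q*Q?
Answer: -31869/77494 ≈ -0.41124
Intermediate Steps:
E(Q) = Q**2
k(O, P) = 88/9 + 113*P/9 (k(O, P) = -(-113*P - 88)/9 = -(-88 - 113*P)/9 = 88/9 + 113*P/9)
(-5769 + B)/(k(E(-11), 3*(-2) + 6) + 34432) = (-5769 - 8395)/((88/9 + 113*(3*(-2) + 6)/9) + 34432) = -14164/((88/9 + 113*(-6 + 6)/9) + 34432) = -14164/((88/9 + (113/9)*0) + 34432) = -14164/((88/9 + 0) + 34432) = -14164/(88/9 + 34432) = -14164/309976/9 = -14164*9/309976 = -31869/77494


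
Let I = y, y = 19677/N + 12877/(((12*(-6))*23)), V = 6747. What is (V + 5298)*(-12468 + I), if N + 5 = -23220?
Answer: -385326306632311/2564040 ≈ -1.5028e+8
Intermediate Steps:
N = -23225 (N = -5 - 23220 = -23225)
y = -331653437/38460600 (y = 19677/(-23225) + 12877/(((12*(-6))*23)) = 19677*(-1/23225) + 12877/((-72*23)) = -19677/23225 + 12877/(-1656) = -19677/23225 + 12877*(-1/1656) = -19677/23225 - 12877/1656 = -331653437/38460600 ≈ -8.6232)
I = -331653437/38460600 ≈ -8.6232
(V + 5298)*(-12468 + I) = (6747 + 5298)*(-12468 - 331653437/38460600) = 12045*(-479858414237/38460600) = -385326306632311/2564040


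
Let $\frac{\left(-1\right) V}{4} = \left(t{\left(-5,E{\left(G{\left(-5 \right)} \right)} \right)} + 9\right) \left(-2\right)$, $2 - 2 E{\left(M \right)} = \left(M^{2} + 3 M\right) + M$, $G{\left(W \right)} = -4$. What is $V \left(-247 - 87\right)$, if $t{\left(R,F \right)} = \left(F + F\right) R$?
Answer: $2672$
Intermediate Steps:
$E{\left(M \right)} = 1 - 2 M - \frac{M^{2}}{2}$ ($E{\left(M \right)} = 1 - \frac{\left(M^{2} + 3 M\right) + M}{2} = 1 - \frac{M^{2} + 4 M}{2} = 1 - \left(\frac{M^{2}}{2} + 2 M\right) = 1 - 2 M - \frac{M^{2}}{2}$)
$t{\left(R,F \right)} = 2 F R$
$V = -8$ ($V = - 4 \left(2 \left(1 - -8 - \frac{\left(-4\right)^{2}}{2}\right) \left(-5\right) + 9\right) \left(-2\right) = - 4 \left(2 \left(1 + 8 - 8\right) \left(-5\right) + 9\right) \left(-2\right) = - 4 \left(2 \cdot 1 \left(-5\right) + 9\right) \left(-2\right) = - 4 \left(-10 + 9\right) \left(-2\right) = - 4 \left(\left(-1\right) \left(-2\right)\right) = \left(-4\right) 2 = -8$)
$V \left(-247 - 87\right) = - 8 \left(-247 - 87\right) = \left(-8\right) \left(-334\right) = 2672$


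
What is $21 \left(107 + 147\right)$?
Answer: $5334$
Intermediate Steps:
$21 \left(107 + 147\right) = 21 \cdot 254 = 5334$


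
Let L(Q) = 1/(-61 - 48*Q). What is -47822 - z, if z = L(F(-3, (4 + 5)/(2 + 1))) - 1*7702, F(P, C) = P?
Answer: -3329961/83 ≈ -40120.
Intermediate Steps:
z = -639265/83 (z = -1/(61 + 48*(-3)) - 1*7702 = -1/(61 - 144) - 7702 = -1/(-83) - 7702 = -1*(-1/83) - 7702 = 1/83 - 7702 = -639265/83 ≈ -7702.0)
-47822 - z = -47822 - 1*(-639265/83) = -47822 + 639265/83 = -3329961/83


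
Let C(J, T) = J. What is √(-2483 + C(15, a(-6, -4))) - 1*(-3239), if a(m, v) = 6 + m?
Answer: 3239 + 2*I*√617 ≈ 3239.0 + 49.679*I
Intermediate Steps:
√(-2483 + C(15, a(-6, -4))) - 1*(-3239) = √(-2483 + 15) - 1*(-3239) = √(-2468) + 3239 = 2*I*√617 + 3239 = 3239 + 2*I*√617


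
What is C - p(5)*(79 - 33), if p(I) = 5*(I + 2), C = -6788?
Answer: -8398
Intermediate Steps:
p(I) = 10 + 5*I (p(I) = 5*(2 + I) = 10 + 5*I)
C - p(5)*(79 - 33) = -6788 - (10 + 5*5)*(79 - 33) = -6788 - (10 + 25)*46 = -6788 - 35*46 = -6788 - 1*1610 = -6788 - 1610 = -8398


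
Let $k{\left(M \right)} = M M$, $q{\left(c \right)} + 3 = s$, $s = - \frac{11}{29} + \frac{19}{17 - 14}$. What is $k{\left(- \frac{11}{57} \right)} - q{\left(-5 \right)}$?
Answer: $- \frac{274822}{94221} \approx -2.9168$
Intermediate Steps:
$s = \frac{518}{87}$ ($s = \left(-11\right) \frac{1}{29} + \frac{19}{3} = - \frac{11}{29} + 19 \cdot \frac{1}{3} = - \frac{11}{29} + \frac{19}{3} = \frac{518}{87} \approx 5.954$)
$q{\left(c \right)} = \frac{257}{87}$ ($q{\left(c \right)} = -3 + \frac{518}{87} = \frac{257}{87}$)
$k{\left(M \right)} = M^{2}$
$k{\left(- \frac{11}{57} \right)} - q{\left(-5 \right)} = \left(- \frac{11}{57}\right)^{2} - \frac{257}{87} = \frac{121}{3249} - \frac{257}{87} = - \frac{274822}{94221}$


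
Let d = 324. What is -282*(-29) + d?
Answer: 8502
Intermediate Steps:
-282*(-29) + d = -282*(-29) + 324 = 8178 + 324 = 8502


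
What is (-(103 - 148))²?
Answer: 2025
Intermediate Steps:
(-(103 - 148))² = (-1*(-45))² = 45² = 2025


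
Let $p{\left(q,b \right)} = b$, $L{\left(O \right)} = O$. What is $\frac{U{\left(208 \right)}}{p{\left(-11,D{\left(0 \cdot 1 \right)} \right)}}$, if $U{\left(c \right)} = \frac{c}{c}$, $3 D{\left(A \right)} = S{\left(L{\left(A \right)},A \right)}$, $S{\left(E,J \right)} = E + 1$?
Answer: $3$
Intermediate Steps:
$S{\left(E,J \right)} = 1 + E$
$D{\left(A \right)} = \frac{1}{3} + \frac{A}{3}$ ($D{\left(A \right)} = \frac{1 + A}{3} = \frac{1}{3} + \frac{A}{3}$)
$U{\left(c \right)} = 1$
$\frac{U{\left(208 \right)}}{p{\left(-11,D{\left(0 \cdot 1 \right)} \right)}} = 1 \frac{1}{\frac{1}{3} + \frac{0 \cdot 1}{3}} = 1 \frac{1}{\frac{1}{3} + \frac{1}{3} \cdot 0} = 1 \frac{1}{\frac{1}{3} + 0} = 1 \frac{1}{\frac{1}{3}} = 1 \cdot 3 = 3$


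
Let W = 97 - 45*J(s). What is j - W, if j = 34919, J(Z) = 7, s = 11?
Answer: 35137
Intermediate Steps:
W = -218 (W = 97 - 45*7 = 97 - 315 = -218)
j - W = 34919 - 1*(-218) = 34919 + 218 = 35137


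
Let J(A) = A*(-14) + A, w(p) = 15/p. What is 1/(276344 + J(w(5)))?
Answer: 1/276305 ≈ 3.6192e-6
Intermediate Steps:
J(A) = -13*A (J(A) = -14*A + A = -13*A)
1/(276344 + J(w(5))) = 1/(276344 - 195/5) = 1/(276344 - 13*3) = 1/(276344 - 39) = 1/276305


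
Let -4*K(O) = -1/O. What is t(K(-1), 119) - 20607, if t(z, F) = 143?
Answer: -20464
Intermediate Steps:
K(O) = 1/(4*O) (K(O) = -(-1)/(4*O) = 1/(4*O))
t(K(-1), 119) - 20607 = 143 - 20607 = -20464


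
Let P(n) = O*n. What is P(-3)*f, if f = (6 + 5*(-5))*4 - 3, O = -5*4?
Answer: -4740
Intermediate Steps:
O = -20
P(n) = -20*n
f = -79 (f = (6 - 25)*4 - 3 = -19*4 - 3 = -76 - 3 = -79)
P(-3)*f = -20*(-3)*(-79) = 60*(-79) = -4740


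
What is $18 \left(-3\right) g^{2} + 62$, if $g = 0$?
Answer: $62$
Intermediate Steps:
$18 \left(-3\right) g^{2} + 62 = 18 \left(-3\right) 0^{2} + 62 = \left(-54\right) 0 + 62 = 0 + 62 = 62$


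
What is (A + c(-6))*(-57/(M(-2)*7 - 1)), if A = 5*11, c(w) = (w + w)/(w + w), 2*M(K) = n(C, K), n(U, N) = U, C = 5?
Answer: -2128/11 ≈ -193.45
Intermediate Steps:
M(K) = 5/2 (M(K) = (1/2)*5 = 5/2)
c(w) = 1 (c(w) = (2*w)/((2*w)) = (2*w)*(1/(2*w)) = 1)
A = 55
(A + c(-6))*(-57/(M(-2)*7 - 1)) = (55 + 1)*(-57/((5/2)*7 - 1)) = 56*(-57/(35/2 - 1)) = 56*(-57/33/2) = 56*(-57*2/33) = 56*(-38/11) = -2128/11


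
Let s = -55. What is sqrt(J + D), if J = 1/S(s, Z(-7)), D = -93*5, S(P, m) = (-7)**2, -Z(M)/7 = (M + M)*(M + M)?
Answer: 16*I*sqrt(89)/7 ≈ 21.563*I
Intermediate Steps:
Z(M) = -28*M**2 (Z(M) = -7*(M + M)*(M + M) = -7*2*M*2*M = -28*M**2)
S(P, m) = 49
D = -465
J = 1/49 ≈ 0.020408
sqrt(J + D) = sqrt(1/49 - 465) = sqrt(-22784/49) = 16*I*sqrt(89)/7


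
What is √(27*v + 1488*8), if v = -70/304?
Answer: √68721594/76 ≈ 109.08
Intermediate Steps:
v = -35/152 (v = -70*1/304 = -35/152 ≈ -0.23026)
√(27*v + 1488*8) = √(27*(-35/152) + 1488*8) = √(-945/152 + 11904) = √(1808463/152) = √68721594/76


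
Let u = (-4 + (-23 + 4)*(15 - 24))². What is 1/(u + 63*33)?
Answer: 1/29968 ≈ 3.3369e-5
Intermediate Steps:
u = 27889 (u = (-4 - 19*(-9))² = (-4 + 171)² = 167² = 27889)
1/(u + 63*33) = 1/(27889 + 63*33) = 1/(27889 + 2079) = 1/29968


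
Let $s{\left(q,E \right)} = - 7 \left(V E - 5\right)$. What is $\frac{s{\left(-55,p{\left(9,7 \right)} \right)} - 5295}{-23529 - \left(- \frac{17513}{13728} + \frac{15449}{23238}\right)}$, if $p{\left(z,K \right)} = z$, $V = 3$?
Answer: $\frac{289715396256}{1250970191239} \approx 0.23159$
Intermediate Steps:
$s{\left(q,E \right)} = 35 - 21 E$ ($s{\left(q,E \right)} = - 7 \left(3 E - 5\right) = - 7 \left(-5 + 3 E\right) = 35 - 21 E$)
$\frac{s{\left(-55,p{\left(9,7 \right)} \right)} - 5295}{-23529 - \left(- \frac{17513}{13728} + \frac{15449}{23238}\right)} = \frac{\left(35 - 189\right) - 5295}{-23529 - \left(- \frac{17513}{13728} + \frac{15449}{23238}\right)} = \frac{\left(35 - 189\right) - 5295}{-23529 - - \frac{32480537}{53168544}} = \frac{-154 - 5295}{-23529 + \left(\frac{17513}{13728} - \frac{15449}{23238}\right)} = - \frac{5449}{-23529 + \frac{32480537}{53168544}} = - \frac{5449}{- \frac{1250970191239}{53168544}} = \left(-5449\right) \left(- \frac{53168544}{1250970191239}\right) = \frac{289715396256}{1250970191239}$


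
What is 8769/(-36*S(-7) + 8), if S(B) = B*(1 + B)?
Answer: -8769/1504 ≈ -5.8305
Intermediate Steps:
8769/(-36*S(-7) + 8) = 8769/(-(-252)*(1 - 7) + 8) = 8769/(-(-252)*(-6) + 8) = 8769/(-36*42 + 8) = 8769/(-1512 + 8) = 8769/(-1504) = 8769*(-1/1504) = -8769/1504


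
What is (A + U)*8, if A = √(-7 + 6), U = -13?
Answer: -104 + 8*I ≈ -104.0 + 8.0*I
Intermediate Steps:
A = I (A = √(-1) = I ≈ 1.0*I)
(A + U)*8 = (I - 13)*8 = (-13 + I)*8 = -104 + 8*I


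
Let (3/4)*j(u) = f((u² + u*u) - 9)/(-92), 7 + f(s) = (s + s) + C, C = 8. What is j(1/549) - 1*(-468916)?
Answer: 9751895964617/20796669 ≈ 4.6892e+5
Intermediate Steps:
f(s) = 1 + 2*s (f(s) = -7 + ((s + s) + 8) = -7 + (2*s + 8) = -7 + (8 + 2*s) = 1 + 2*s)
j(u) = 17/69 - 4*u²/69 (j(u) = 4*((1 + 2*((u² + u*u) - 9))/(-92))/3 = 4*((1 + 2*((u² + u²) - 9))*(-1/92))/3 = 4*((1 + 2*(2*u² - 9))*(-1/92))/3 = 4*((1 + 2*(-9 + 2*u²))*(-1/92))/3 = 4*((1 + (-18 + 4*u²))*(-1/92))/3 = 4*((-17 + 4*u²)*(-1/92))/3 = 4*(17/92 - u²/23)/3 = 17/69 - 4*u²/69)
j(1/549) - 1*(-468916) = (17/69 - 4*(1/549)²/69) - 1*(-468916) = (17/69 - 4*(1/549)²/69) + 468916 = (17/69 - 4/69*1/301401) + 468916 = (17/69 - 4/20796669) + 468916 = 5123813/20796669 + 468916 = 9751895964617/20796669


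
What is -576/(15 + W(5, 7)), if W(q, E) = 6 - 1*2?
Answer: -576/19 ≈ -30.316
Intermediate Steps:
W(q, E) = 4 (W(q, E) = 6 - 2 = 4)
-576/(15 + W(5, 7)) = -576/(15 + 4) = -576/19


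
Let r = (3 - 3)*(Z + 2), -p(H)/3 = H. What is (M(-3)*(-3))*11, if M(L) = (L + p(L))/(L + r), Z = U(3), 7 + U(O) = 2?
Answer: 66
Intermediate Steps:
U(O) = -5 (U(O) = -7 + 2 = -5)
p(H) = -3*H
Z = -5
r = 0 (r = (3 - 3)*(-5 + 2) = 0*(-3) = 0)
M(L) = -2 (M(L) = (L - 3*L)/(L + 0) = (-2*L)/L = -2)
(M(-3)*(-3))*11 = -2*(-3)*11 = 6*11 = 66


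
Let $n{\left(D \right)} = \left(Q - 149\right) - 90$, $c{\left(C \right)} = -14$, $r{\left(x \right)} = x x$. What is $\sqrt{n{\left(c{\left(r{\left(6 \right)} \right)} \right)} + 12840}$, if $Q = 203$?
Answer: $2 \sqrt{3201} \approx 113.15$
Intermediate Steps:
$r{\left(x \right)} = x^{2}$
$n{\left(D \right)} = -36$ ($n{\left(D \right)} = \left(203 - 149\right) - 90 = 54 - 90 = -36$)
$\sqrt{n{\left(c{\left(r{\left(6 \right)} \right)} \right)} + 12840} = \sqrt{-36 + 12840} = \sqrt{12804} = 2 \sqrt{3201}$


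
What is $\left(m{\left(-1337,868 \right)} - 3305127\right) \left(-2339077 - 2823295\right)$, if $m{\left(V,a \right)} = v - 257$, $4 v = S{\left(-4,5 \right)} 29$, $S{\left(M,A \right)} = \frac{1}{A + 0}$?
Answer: $\frac{85318071627043}{5} \approx 1.7064 \cdot 10^{13}$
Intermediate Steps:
$S{\left(M,A \right)} = \frac{1}{A}$
$v = \frac{29}{20}$ ($v = \frac{\frac{1}{5} \cdot 29}{4} = \frac{1}{4} \cdot \frac{29}{5} = \frac{29}{20} \approx 1.45$)
$m{\left(V,a \right)} = - \frac{5111}{20}$ ($m{\left(V,a \right)} = \frac{29}{20} - 257 = - \frac{5111}{20}$)
$\left(m{\left(-1337,868 \right)} - 3305127\right) \left(-2339077 - 2823295\right) = \left(- \frac{5111}{20} - 3305127\right) \left(-2339077 - 2823295\right) = \left(- \frac{66107651}{20}\right) \left(-5162372\right) = \frac{85318071627043}{5}$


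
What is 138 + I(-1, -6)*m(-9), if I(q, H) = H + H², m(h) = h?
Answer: -132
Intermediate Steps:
138 + I(-1, -6)*m(-9) = 138 - 6*(1 - 6)*(-9) = 138 - 6*(-5)*(-9) = 138 + 30*(-9) = 138 - 270 = -132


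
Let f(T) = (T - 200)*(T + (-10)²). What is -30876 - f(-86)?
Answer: -26872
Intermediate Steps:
f(T) = (-200 + T)*(100 + T) (f(T) = (-200 + T)*(T + 100) = (-200 + T)*(100 + T))
-30876 - f(-86) = -30876 - (-20000 + (-86)² - 100*(-86)) = -30876 - (-20000 + 7396 + 8600) = -30876 - 1*(-4004) = -30876 + 4004 = -26872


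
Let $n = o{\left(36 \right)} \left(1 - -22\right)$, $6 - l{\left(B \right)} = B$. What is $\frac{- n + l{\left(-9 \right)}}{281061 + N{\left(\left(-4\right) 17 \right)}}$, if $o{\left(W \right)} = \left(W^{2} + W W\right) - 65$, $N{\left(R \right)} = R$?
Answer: $- \frac{3418}{16529} \approx -0.20679$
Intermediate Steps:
$l{\left(B \right)} = 6 - B$
$o{\left(W \right)} = -65 + 2 W^{2}$ ($o{\left(W \right)} = \left(W^{2} + W^{2}\right) - 65 = 2 W^{2} - 65 = -65 + 2 W^{2}$)
$n = 58121$ ($n = \left(-65 + 2 \cdot 36^{2}\right) \left(1 - -22\right) = \left(-65 + 2 \cdot 1296\right) \left(1 + 22\right) = \left(-65 + 2592\right) 23 = 2527 \cdot 23 = 58121$)
$\frac{- n + l{\left(-9 \right)}}{281061 + N{\left(\left(-4\right) 17 \right)}} = \frac{\left(-1\right) 58121 + \left(6 - -9\right)}{281061 - 68} = \frac{-58121 + \left(6 + 9\right)}{281061 - 68} = \frac{-58121 + 15}{280993} = \left(-58106\right) \frac{1}{280993} = - \frac{3418}{16529}$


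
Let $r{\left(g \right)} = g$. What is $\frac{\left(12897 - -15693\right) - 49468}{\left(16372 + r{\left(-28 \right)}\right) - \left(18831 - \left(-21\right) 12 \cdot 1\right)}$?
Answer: $\frac{1898}{249} \approx 7.6225$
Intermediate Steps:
$\frac{\left(12897 - -15693\right) - 49468}{\left(16372 + r{\left(-28 \right)}\right) - \left(18831 - \left(-21\right) 12 \cdot 1\right)} = \frac{\left(12897 - -15693\right) - 49468}{\left(16372 - 28\right) - \left(18831 - \left(-21\right) 12 \cdot 1\right)} = \frac{\left(12897 + 15693\right) - 49468}{16344 - 19083} = \frac{28590 - 49468}{16344 - 19083} = - \frac{20878}{16344 - 19083} = - \frac{20878}{-2739} = \left(-20878\right) \left(- \frac{1}{2739}\right) = \frac{1898}{249}$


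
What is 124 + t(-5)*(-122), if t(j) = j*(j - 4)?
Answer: -5366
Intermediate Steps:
t(j) = j*(-4 + j)
124 + t(-5)*(-122) = 124 - 5*(-4 - 5)*(-122) = 124 - 5*(-9)*(-122) = 124 + 45*(-122) = 124 - 5490 = -5366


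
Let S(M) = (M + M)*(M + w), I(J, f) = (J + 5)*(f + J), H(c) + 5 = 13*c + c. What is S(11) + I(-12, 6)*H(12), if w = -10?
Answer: 6868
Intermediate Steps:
H(c) = -5 + 14*c (H(c) = -5 + (13*c + c) = -5 + 14*c)
I(J, f) = (5 + J)*(J + f)
S(M) = 2*M*(-10 + M) (S(M) = (M + M)*(M - 10) = (2*M)*(-10 + M) = 2*M*(-10 + M))
S(11) + I(-12, 6)*H(12) = 2*11*(-10 + 11) + ((-12)² + 5*(-12) + 5*6 - 12*6)*(-5 + 14*12) = 2*11*1 + (144 - 60 + 30 - 72)*(-5 + 168) = 22 + 42*163 = 22 + 6846 = 6868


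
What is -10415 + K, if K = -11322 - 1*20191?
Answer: -41928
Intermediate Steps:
K = -31513 (K = -11322 - 20191 = -31513)
-10415 + K = -10415 - 31513 = -41928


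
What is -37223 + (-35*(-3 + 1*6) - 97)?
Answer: -37425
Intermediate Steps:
-37223 + (-35*(-3 + 1*6) - 97) = -37223 + (-35*(-3 + 6) - 97) = -37223 + (-35*3 - 97) = -37223 + (-105 - 97) = -37223 - 202 = -37425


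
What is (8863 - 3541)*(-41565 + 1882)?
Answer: -211192926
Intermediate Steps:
(8863 - 3541)*(-41565 + 1882) = 5322*(-39683) = -211192926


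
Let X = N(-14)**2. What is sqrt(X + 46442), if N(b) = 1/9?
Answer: sqrt(3761803)/9 ≈ 215.50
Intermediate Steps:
N(b) = 1/9
X = 1/81 (X = (1/9)**2 = 1/81 ≈ 0.012346)
sqrt(X + 46442) = sqrt(1/81 + 46442) = sqrt(3761803/81) = sqrt(3761803)/9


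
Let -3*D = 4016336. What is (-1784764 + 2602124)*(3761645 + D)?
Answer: 5941062078640/3 ≈ 1.9804e+12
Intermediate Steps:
D = -4016336/3 (D = -⅓*4016336 = -4016336/3 ≈ -1.3388e+6)
(-1784764 + 2602124)*(3761645 + D) = (-1784764 + 2602124)*(3761645 - 4016336/3) = 817360*(7268599/3) = 5941062078640/3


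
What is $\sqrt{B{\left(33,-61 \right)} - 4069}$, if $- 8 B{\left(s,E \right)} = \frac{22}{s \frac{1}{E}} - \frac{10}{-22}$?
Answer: $\frac{i \sqrt{70810674}}{132} \approx 63.749 i$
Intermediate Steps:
$B{\left(s,E \right)} = - \frac{5}{88} - \frac{11 E}{4 s}$ ($B{\left(s,E \right)} = - \frac{\frac{22}{s \frac{1}{E}} - \frac{10}{-22}}{8} = - \frac{22 \frac{E}{s} - - \frac{5}{11}}{8} = - \frac{\frac{22 E}{s} + \frac{5}{11}}{8} = - \frac{\frac{5}{11} + \frac{22 E}{s}}{8} = - \frac{5}{88} - \frac{11 E}{4 s}$)
$\sqrt{B{\left(33,-61 \right)} - 4069} = \sqrt{\frac{\left(-242\right) \left(-61\right) - 165}{88 \cdot 33} - 4069} = \sqrt{\frac{1}{88} \cdot \frac{1}{33} \left(14762 - 165\right) - 4069} = \sqrt{\frac{1}{88} \cdot \frac{1}{33} \cdot 14597 - 4069} = \sqrt{\frac{1327}{264} - 4069} = \sqrt{- \frac{1072889}{264}} = \frac{i \sqrt{70810674}}{132}$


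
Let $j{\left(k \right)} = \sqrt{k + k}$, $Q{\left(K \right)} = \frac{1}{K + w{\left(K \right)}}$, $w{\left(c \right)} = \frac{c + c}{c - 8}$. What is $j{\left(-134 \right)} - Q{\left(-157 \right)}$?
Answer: $\frac{165}{25591} + 2 i \sqrt{67} \approx 0.0064476 + 16.371 i$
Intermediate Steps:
$w{\left(c \right)} = \frac{2 c}{-8 + c}$
$Q{\left(K \right)} = \frac{1}{K + \frac{2 K}{-8 + K}}$
$j{\left(k \right)} = \sqrt{2} \sqrt{k}$ ($j{\left(k \right)} = \sqrt{2 k} = \sqrt{2} \sqrt{k}$)
$j{\left(-134 \right)} - Q{\left(-157 \right)} = \sqrt{2} \sqrt{-134} - \frac{-8 - 157}{\left(-157\right) \left(-6 - 157\right)} = \sqrt{2} i \sqrt{134} - \left(- \frac{1}{157}\right) \frac{1}{-163} \left(-165\right) = 2 i \sqrt{67} - \left(- \frac{1}{157}\right) \left(- \frac{1}{163}\right) \left(-165\right) = 2 i \sqrt{67} - - \frac{165}{25591} = 2 i \sqrt{67} + \frac{165}{25591} = \frac{165}{25591} + 2 i \sqrt{67}$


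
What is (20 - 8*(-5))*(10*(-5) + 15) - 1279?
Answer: -3379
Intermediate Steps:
(20 - 8*(-5))*(10*(-5) + 15) - 1279 = (20 + 40)*(-50 + 15) - 1279 = 60*(-35) - 1279 = -2100 - 1279 = -3379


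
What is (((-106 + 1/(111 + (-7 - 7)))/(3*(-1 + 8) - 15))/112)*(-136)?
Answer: 58259/2716 ≈ 21.450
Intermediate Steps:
(((-106 + 1/(111 + (-7 - 7)))/(3*(-1 + 8) - 15))/112)*(-136) = (((-106 + 1/(111 - 14))/(3*7 - 15))*(1/112))*(-136) = (((-106 + 1/97)/(21 - 15))*(1/112))*(-136) = (((-106 + 1/97)/6)*(1/112))*(-136) = (-10281/97*⅙*(1/112))*(-136) = -3427/194*1/112*(-136) = -3427/21728*(-136) = 58259/2716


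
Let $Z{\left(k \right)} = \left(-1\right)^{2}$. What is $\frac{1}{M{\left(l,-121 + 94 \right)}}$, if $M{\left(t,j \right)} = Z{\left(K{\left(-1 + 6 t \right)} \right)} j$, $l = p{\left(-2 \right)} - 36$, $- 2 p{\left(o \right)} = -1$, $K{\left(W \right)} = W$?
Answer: $- \frac{1}{27} \approx -0.037037$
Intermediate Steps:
$Z{\left(k \right)} = 1$
$p{\left(o \right)} = \frac{1}{2}$ ($p{\left(o \right)} = \left(- \frac{1}{2}\right) \left(-1\right) = \frac{1}{2}$)
$l = - \frac{71}{2}$ ($l = \frac{1}{2} - 36 = - \frac{71}{2} \approx -35.5$)
$M{\left(t,j \right)} = j$ ($M{\left(t,j \right)} = 1 j = j$)
$\frac{1}{M{\left(l,-121 + 94 \right)}} = \frac{1}{-121 + 94} = \frac{1}{-27} = - \frac{1}{27}$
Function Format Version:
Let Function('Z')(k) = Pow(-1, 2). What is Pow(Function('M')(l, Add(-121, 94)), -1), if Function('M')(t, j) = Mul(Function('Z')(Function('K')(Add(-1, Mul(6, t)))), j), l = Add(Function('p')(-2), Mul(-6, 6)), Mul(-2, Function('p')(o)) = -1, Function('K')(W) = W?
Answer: Rational(-1, 27) ≈ -0.037037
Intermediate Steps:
Function('Z')(k) = 1
Function('p')(o) = Rational(1, 2) (Function('p')(o) = Mul(Rational(-1, 2), -1) = Rational(1, 2))
l = Rational(-71, 2) (l = Add(Rational(1, 2), Mul(-6, 6)) = Add(Rational(1, 2), -36) = Rational(-71, 2) ≈ -35.500)
Function('M')(t, j) = j (Function('M')(t, j) = Mul(1, j) = j)
Pow(Function('M')(l, Add(-121, 94)), -1) = Pow(Add(-121, 94), -1) = Pow(-27, -1) = Rational(-1, 27)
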